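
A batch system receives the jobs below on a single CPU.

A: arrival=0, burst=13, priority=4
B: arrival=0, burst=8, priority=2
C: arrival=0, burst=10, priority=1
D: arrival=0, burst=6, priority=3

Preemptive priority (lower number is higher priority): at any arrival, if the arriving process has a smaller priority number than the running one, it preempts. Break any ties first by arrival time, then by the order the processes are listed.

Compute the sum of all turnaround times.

89

Schedule: | C 0-10 | B 10-18 | D 18-24 | A 24-37 |
Completion: A=37  B=18  C=10  D=24
Turnaround (C−A): A=37  B=18  C=10  D=24
Turnaround = completion − arrival: A=37, B=18, C=10, D=24
Total turnaround = 37 + 18 + 10 + 24 = 89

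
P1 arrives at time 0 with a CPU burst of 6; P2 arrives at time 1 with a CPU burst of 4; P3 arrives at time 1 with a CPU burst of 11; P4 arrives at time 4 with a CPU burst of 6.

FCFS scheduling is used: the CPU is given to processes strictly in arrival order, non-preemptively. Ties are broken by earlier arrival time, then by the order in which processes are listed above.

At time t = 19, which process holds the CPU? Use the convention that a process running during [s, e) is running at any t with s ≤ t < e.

Schedule: | P1 0-6 | P2 6-10 | P3 10-21 | P4 21-27 |
Completion: P1=6  P2=10  P3=21  P4=27

P3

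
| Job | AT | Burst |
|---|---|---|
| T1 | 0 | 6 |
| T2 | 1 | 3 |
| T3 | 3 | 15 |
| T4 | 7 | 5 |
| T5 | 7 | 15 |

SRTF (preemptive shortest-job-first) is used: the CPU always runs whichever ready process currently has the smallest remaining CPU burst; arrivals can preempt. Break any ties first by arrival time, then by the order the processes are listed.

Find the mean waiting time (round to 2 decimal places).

7.60

Gantt: | T1 0-1 | T2 1-4 | T1 4-9 | T4 9-14 | T3 14-29 | T5 29-44 |
Completion: T1=9  T2=4  T3=29  T4=14  T5=44
Waiting times: T1=3, T2=0, T3=11, T4=2, T5=22
Average waiting = (3+0+11+2+22) / 5 = 38/5 = 7.60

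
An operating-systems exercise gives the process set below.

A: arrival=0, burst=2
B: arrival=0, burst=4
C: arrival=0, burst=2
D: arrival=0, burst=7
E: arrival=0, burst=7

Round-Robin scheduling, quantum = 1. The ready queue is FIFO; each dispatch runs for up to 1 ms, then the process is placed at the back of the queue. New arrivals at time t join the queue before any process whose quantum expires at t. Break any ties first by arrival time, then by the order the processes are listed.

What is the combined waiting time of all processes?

49

Gantt: | A 0-1 | B 1-2 | C 2-3 | D 3-4 | E 4-5 | A 5-6 | B 6-7 | C 7-8 | D 8-9 | E 9-10 | B 10-11 | D 11-12 | E 12-13 | B 13-14 | D 14-15 | E 15-16 | D 16-17 | E 17-18 | D 18-19 | E 19-20 | D 20-21 | E 21-22 |
Completion: A=6  B=14  C=8  D=21  E=22
Waiting = turnaround − burst: A=4, B=10, C=6, D=14, E=15
Total waiting = 4 + 10 + 6 + 14 + 15 = 49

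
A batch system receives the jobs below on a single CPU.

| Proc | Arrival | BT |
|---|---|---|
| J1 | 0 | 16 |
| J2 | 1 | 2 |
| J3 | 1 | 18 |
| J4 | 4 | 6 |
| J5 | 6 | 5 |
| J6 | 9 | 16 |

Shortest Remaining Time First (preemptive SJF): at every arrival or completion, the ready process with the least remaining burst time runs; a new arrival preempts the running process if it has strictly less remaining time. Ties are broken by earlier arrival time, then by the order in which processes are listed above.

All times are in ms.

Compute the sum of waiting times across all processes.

Gantt: | J1 0-1 | J2 1-3 | J1 3-4 | J4 4-10 | J5 10-15 | J1 15-29 | J6 29-45 | J3 45-63 |
Completion: J1=29  J2=3  J3=63  J4=10  J5=15  J6=45
Waiting = turnaround − burst: J1=13, J2=0, J3=44, J4=0, J5=4, J6=20
Total waiting = 13 + 0 + 44 + 0 + 4 + 20 = 81

81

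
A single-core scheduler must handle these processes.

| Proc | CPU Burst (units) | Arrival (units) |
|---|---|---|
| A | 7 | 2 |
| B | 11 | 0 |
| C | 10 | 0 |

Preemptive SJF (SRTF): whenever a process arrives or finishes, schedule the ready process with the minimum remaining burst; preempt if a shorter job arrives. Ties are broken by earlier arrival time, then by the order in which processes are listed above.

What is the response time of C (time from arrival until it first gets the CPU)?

Schedule: | C 0-2 | A 2-9 | C 9-17 | B 17-28 |
Completion: A=9  B=28  C=17
Turnaround (C−A): A=7  B=28  C=17
Response(C) = first start − arrival = 0 − 0 = 0

0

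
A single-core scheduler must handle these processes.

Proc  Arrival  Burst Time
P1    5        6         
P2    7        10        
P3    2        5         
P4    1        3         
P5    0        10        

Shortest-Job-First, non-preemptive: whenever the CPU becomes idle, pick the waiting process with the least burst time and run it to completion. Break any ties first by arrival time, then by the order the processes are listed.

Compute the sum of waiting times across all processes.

50

Timeline: | P5 0-10 | P4 10-13 | P3 13-18 | P1 18-24 | P2 24-34 |
Completion: P1=24  P2=34  P3=18  P4=13  P5=10
Turnaround (C−A): P1=19  P2=27  P3=16  P4=12  P5=10
Waiting = turnaround − burst: P1=13, P2=17, P3=11, P4=9, P5=0
Total waiting = 13 + 17 + 11 + 9 + 0 = 50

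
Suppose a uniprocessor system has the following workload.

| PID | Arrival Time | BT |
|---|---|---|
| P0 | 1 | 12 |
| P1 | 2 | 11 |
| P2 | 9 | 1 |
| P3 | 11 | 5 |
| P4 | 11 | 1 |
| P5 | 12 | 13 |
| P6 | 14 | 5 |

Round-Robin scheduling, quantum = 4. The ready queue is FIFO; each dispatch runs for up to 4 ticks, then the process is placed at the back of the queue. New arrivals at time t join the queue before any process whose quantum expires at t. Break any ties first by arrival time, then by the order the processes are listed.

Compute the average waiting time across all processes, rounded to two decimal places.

18.57

Schedule: | idle 0-1 | P0 1-5 | P1 5-9 | P0 9-13 | P2 13-14 | P1 14-18 | P3 18-22 | P4 22-23 | P5 23-27 | P0 27-31 | P6 31-35 | P1 35-38 | P3 38-39 | P5 39-43 | P6 43-44 | P5 44-49 |
Completion: P0=31  P1=38  P2=14  P3=39  P4=23  P5=49  P6=44
Waiting times: P0=18, P1=25, P2=4, P3=23, P4=11, P5=24, P6=25
Average waiting = (18+25+4+23+11+24+25) / 7 = 130/7 = 18.57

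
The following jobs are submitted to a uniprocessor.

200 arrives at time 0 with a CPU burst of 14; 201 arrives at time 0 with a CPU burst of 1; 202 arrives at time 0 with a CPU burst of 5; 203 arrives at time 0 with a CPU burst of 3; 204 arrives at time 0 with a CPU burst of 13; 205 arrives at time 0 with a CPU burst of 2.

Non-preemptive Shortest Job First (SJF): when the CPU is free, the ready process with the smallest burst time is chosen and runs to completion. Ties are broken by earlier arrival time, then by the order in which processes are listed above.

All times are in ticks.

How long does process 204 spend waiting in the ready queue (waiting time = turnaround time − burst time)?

11

Gantt: | 201 0-1 | 205 1-3 | 203 3-6 | 202 6-11 | 204 11-24 | 200 24-38 |
Completion: 200=38  201=1  202=11  203=6  204=24  205=3
Waiting(204) = turnaround − burst = 24 − 13 = 11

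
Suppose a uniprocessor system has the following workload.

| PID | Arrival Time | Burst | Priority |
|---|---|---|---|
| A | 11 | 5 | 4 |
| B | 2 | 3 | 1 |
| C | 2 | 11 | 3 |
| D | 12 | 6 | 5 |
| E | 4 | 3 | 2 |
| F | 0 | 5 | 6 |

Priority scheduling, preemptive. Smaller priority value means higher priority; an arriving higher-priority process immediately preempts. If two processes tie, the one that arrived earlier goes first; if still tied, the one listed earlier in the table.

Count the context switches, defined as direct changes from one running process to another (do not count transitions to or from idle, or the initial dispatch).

6

Gantt: | F 0-2 | B 2-5 | E 5-8 | C 8-19 | A 19-24 | D 24-30 | F 30-33 |
Completion: A=24  B=5  C=19  D=30  E=8  F=33
Turnaround (C−A): A=13  B=3  C=17  D=18  E=4  F=33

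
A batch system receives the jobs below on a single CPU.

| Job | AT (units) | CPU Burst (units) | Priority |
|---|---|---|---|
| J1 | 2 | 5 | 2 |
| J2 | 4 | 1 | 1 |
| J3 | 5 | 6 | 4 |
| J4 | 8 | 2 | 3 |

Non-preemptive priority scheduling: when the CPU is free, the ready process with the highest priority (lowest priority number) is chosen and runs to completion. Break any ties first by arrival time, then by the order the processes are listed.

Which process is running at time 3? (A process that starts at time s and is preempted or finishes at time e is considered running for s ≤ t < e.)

J1

Gantt: | idle 0-2 | J1 2-7 | J2 7-8 | J4 8-10 | J3 10-16 |
Completion: J1=7  J2=8  J3=16  J4=10
Turnaround (C−A): J1=5  J2=4  J3=11  J4=2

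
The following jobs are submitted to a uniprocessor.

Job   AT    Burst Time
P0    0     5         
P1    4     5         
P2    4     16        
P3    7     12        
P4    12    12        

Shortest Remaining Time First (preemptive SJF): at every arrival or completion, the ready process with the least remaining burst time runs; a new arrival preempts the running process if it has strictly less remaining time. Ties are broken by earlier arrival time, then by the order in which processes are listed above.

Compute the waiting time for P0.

Gantt: | P0 0-5 | P1 5-10 | P3 10-22 | P4 22-34 | P2 34-50 |
Completion: P0=5  P1=10  P2=50  P3=22  P4=34
Turnaround (C−A): P0=5  P1=6  P2=46  P3=15  P4=22
Waiting(P0) = turnaround − burst = 5 − 5 = 0

0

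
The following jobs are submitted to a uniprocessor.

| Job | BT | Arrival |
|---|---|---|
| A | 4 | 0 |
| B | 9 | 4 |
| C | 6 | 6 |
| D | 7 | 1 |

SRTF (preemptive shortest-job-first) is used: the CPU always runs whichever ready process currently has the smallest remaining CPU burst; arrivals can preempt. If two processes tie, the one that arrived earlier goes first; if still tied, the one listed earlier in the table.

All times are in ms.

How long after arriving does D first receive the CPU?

Timeline: | A 0-4 | D 4-11 | C 11-17 | B 17-26 |
Completion: A=4  B=26  C=17  D=11
Response(D) = first start − arrival = 4 − 1 = 3

3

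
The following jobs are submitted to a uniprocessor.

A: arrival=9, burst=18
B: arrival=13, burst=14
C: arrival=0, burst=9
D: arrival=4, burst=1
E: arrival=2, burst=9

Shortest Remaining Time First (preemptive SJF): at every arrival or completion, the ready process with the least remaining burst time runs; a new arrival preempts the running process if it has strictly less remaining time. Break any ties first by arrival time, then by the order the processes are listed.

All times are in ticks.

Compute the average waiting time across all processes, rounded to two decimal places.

7.80

Timeline: | C 0-4 | D 4-5 | C 5-10 | E 10-19 | B 19-33 | A 33-51 |
Completion: A=51  B=33  C=10  D=5  E=19
Turnaround (C−A): A=42  B=20  C=10  D=1  E=17
Waiting times: A=24, B=6, C=1, D=0, E=8
Average waiting = (24+6+1+0+8) / 5 = 39/5 = 7.80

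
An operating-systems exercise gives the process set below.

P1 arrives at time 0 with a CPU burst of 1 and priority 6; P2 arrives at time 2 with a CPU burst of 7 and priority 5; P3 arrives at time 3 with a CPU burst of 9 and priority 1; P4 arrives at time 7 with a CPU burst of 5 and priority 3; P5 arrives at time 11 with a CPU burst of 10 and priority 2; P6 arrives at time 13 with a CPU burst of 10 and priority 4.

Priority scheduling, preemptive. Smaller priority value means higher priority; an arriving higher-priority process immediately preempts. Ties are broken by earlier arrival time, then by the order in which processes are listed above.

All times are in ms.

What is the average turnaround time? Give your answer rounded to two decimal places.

Gantt: | P1 0-1 | idle 1-2 | P2 2-3 | P3 3-12 | P5 12-22 | P4 22-27 | P6 27-37 | P2 37-43 |
Completion: P1=1  P2=43  P3=12  P4=27  P5=22  P6=37
Turnaround (C−A): P1=1  P2=41  P3=9  P4=20  P5=11  P6=24
Turnaround times: P1=1, P2=41, P3=9, P4=20, P5=11, P6=24
Average turnaround = (1+41+9+20+11+24) / 6 = 106/6 = 17.67

17.67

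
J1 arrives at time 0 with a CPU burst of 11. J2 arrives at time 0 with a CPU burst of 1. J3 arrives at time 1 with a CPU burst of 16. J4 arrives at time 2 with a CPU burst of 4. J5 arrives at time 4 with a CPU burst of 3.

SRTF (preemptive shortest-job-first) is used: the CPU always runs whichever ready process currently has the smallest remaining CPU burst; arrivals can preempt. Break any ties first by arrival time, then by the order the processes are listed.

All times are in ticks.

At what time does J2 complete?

Gantt: | J2 0-1 | J1 1-2 | J4 2-6 | J5 6-9 | J1 9-19 | J3 19-35 |
Completion: J1=19  J2=1  J3=35  J4=6  J5=9

1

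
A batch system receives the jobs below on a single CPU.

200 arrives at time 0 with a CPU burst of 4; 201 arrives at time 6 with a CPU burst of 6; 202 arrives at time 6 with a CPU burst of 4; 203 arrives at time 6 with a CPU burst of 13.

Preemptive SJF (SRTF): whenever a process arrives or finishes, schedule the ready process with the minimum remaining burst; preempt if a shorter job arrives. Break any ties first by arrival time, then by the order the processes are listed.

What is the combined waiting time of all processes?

Timeline: | 200 0-4 | idle 4-6 | 202 6-10 | 201 10-16 | 203 16-29 |
Completion: 200=4  201=16  202=10  203=29
Waiting = turnaround − burst: 200=0, 201=4, 202=0, 203=10
Total waiting = 0 + 4 + 0 + 10 = 14

14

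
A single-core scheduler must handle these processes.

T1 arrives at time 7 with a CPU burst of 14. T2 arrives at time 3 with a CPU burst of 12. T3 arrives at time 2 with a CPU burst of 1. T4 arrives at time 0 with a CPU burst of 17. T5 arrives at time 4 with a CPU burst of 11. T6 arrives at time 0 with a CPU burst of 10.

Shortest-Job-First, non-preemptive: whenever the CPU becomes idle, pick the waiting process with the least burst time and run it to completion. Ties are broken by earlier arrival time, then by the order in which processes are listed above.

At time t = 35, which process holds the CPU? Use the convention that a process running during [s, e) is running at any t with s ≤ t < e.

T1

Gantt: | T6 0-10 | T3 10-11 | T5 11-22 | T2 22-34 | T1 34-48 | T4 48-65 |
Completion: T1=48  T2=34  T3=11  T4=65  T5=22  T6=10
Turnaround (C−A): T1=41  T2=31  T3=9  T4=65  T5=18  T6=10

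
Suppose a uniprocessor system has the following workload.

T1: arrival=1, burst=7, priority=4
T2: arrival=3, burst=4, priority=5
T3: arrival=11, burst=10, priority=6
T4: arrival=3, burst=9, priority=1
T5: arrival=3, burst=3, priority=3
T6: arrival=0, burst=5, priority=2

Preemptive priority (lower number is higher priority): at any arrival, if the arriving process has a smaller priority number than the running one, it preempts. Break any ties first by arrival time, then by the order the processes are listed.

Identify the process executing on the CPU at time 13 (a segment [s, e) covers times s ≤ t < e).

Gantt: | T6 0-3 | T4 3-12 | T6 12-14 | T5 14-17 | T1 17-24 | T2 24-28 | T3 28-38 |
Completion: T1=24  T2=28  T3=38  T4=12  T5=17  T6=14
Turnaround (C−A): T1=23  T2=25  T3=27  T4=9  T5=14  T6=14

T6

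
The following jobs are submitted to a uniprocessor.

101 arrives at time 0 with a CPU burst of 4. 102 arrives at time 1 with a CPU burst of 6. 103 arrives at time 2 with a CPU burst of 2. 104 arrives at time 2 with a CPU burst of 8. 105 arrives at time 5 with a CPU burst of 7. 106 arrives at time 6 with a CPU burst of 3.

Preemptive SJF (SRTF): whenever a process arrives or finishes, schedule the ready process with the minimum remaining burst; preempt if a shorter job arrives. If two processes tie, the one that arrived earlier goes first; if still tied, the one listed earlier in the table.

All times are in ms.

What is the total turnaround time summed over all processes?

Schedule: | 101 0-4 | 103 4-6 | 106 6-9 | 102 9-15 | 105 15-22 | 104 22-30 |
Completion: 101=4  102=15  103=6  104=30  105=22  106=9
Turnaround = completion − arrival: 101=4, 102=14, 103=4, 104=28, 105=17, 106=3
Total turnaround = 4 + 14 + 4 + 28 + 17 + 3 = 70

70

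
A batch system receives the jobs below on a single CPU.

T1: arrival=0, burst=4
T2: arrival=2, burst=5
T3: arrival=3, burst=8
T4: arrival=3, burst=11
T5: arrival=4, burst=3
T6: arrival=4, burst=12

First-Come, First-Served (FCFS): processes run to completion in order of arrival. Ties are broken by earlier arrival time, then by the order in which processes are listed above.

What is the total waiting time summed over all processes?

73

Timeline: | T1 0-4 | T2 4-9 | T3 9-17 | T4 17-28 | T5 28-31 | T6 31-43 |
Completion: T1=4  T2=9  T3=17  T4=28  T5=31  T6=43
Turnaround (C−A): T1=4  T2=7  T3=14  T4=25  T5=27  T6=39
Waiting = turnaround − burst: T1=0, T2=2, T3=6, T4=14, T5=24, T6=27
Total waiting = 0 + 2 + 6 + 14 + 24 + 27 = 73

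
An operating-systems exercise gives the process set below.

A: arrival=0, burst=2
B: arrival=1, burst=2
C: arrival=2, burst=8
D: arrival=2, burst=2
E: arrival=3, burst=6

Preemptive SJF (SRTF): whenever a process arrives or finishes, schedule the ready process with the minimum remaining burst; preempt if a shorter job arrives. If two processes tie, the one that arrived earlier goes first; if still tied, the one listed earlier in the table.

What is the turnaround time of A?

2

Timeline: | A 0-2 | B 2-4 | D 4-6 | E 6-12 | C 12-20 |
Completion: A=2  B=4  C=20  D=6  E=12
Turnaround (C−A): A=2  B=3  C=18  D=4  E=9
Turnaround(A) = completion − arrival = 2 − 0 = 2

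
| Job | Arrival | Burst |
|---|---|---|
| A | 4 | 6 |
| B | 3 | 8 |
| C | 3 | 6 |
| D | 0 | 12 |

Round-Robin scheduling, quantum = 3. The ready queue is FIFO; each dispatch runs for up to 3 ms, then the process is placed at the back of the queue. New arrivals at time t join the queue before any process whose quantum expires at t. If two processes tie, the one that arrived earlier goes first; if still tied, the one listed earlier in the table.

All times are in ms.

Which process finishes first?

C

Timeline: | D 0-3 | B 3-6 | C 6-9 | D 9-12 | A 12-15 | B 15-18 | C 18-21 | D 21-24 | A 24-27 | B 27-29 | D 29-32 |
Completion: A=27  B=29  C=21  D=32
Turnaround (C−A): A=23  B=26  C=18  D=32
Finish order: C → A → B → D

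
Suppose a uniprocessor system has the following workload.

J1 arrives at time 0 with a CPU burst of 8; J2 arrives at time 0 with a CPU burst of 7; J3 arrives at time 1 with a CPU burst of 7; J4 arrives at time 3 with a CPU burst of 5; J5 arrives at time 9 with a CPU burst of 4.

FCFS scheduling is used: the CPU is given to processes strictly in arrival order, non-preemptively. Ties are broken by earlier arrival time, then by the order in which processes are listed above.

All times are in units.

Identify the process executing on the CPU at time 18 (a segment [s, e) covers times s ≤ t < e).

Gantt: | J1 0-8 | J2 8-15 | J3 15-22 | J4 22-27 | J5 27-31 |
Completion: J1=8  J2=15  J3=22  J4=27  J5=31
Turnaround (C−A): J1=8  J2=15  J3=21  J4=24  J5=22

J3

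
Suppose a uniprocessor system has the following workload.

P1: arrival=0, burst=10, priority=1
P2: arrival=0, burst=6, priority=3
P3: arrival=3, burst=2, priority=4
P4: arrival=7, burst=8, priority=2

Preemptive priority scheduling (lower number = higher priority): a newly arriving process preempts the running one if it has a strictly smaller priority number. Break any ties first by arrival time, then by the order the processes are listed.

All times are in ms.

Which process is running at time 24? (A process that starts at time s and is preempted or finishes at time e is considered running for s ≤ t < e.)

P3

Timeline: | P1 0-10 | P4 10-18 | P2 18-24 | P3 24-26 |
Completion: P1=10  P2=24  P3=26  P4=18
Turnaround (C−A): P1=10  P2=24  P3=23  P4=11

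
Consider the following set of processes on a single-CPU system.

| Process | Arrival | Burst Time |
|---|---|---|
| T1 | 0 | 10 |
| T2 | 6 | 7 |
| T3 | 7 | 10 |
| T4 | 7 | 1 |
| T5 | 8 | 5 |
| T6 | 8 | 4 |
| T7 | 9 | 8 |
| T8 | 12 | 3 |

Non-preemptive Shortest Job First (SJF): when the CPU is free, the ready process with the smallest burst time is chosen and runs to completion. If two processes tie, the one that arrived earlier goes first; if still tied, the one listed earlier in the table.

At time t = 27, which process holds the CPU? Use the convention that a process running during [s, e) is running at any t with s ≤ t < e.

T2

Timeline: | T1 0-10 | T4 10-11 | T6 11-15 | T8 15-18 | T5 18-23 | T2 23-30 | T7 30-38 | T3 38-48 |
Completion: T1=10  T2=30  T3=48  T4=11  T5=23  T6=15  T7=38  T8=18
Turnaround (C−A): T1=10  T2=24  T3=41  T4=4  T5=15  T6=7  T7=29  T8=6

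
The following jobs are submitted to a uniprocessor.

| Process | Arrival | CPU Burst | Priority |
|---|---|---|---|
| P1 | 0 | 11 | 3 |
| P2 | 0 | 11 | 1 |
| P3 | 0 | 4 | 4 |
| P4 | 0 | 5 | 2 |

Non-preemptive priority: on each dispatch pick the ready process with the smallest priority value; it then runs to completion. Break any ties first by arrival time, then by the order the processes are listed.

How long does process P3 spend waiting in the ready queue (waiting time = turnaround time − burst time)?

27

Schedule: | P2 0-11 | P4 11-16 | P1 16-27 | P3 27-31 |
Completion: P1=27  P2=11  P3=31  P4=16
Waiting(P3) = turnaround − burst = 31 − 4 = 27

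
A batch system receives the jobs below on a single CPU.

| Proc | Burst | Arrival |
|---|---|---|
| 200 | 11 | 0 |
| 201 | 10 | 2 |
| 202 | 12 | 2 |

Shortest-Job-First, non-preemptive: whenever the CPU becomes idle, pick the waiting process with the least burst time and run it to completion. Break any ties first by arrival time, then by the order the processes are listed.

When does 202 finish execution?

Gantt: | 200 0-11 | 201 11-21 | 202 21-33 |
Completion: 200=11  201=21  202=33
Turnaround (C−A): 200=11  201=19  202=31

33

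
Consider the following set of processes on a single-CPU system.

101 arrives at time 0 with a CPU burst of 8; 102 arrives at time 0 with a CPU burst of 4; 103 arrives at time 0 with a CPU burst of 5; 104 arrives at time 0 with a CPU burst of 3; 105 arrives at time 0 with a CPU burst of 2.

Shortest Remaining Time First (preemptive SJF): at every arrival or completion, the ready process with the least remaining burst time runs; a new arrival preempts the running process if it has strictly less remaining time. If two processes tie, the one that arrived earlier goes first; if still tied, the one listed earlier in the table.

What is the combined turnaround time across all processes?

Gantt: | 105 0-2 | 104 2-5 | 102 5-9 | 103 9-14 | 101 14-22 |
Completion: 101=22  102=9  103=14  104=5  105=2
Turnaround (C−A): 101=22  102=9  103=14  104=5  105=2
Turnaround = completion − arrival: 101=22, 102=9, 103=14, 104=5, 105=2
Total turnaround = 22 + 9 + 14 + 5 + 2 = 52

52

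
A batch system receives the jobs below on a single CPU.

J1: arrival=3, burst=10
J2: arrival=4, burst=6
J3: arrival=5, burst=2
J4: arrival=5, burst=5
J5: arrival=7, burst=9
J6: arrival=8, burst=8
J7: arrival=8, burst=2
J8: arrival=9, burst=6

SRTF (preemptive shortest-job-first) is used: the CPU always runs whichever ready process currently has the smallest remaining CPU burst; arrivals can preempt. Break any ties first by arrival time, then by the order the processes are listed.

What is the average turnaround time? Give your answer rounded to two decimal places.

Timeline: | idle 0-3 | J1 3-4 | J2 4-5 | J3 5-7 | J2 7-8 | J7 8-10 | J2 10-14 | J4 14-19 | J8 19-25 | J6 25-33 | J1 33-42 | J5 42-51 |
Completion: J1=42  J2=14  J3=7  J4=19  J5=51  J6=33  J7=10  J8=25
Turnaround times: J1=39, J2=10, J3=2, J4=14, J5=44, J6=25, J7=2, J8=16
Average turnaround = (39+10+2+14+44+25+2+16) / 8 = 152/8 = 19.00

19.00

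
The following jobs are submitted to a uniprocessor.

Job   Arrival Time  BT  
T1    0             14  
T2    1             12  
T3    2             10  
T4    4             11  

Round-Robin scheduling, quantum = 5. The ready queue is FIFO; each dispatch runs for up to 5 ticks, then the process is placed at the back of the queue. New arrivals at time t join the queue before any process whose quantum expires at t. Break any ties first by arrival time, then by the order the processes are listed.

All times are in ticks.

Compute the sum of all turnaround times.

165

Gantt: | T1 0-5 | T2 5-10 | T3 10-15 | T4 15-20 | T1 20-25 | T2 25-30 | T3 30-35 | T4 35-40 | T1 40-44 | T2 44-46 | T4 46-47 |
Completion: T1=44  T2=46  T3=35  T4=47
Turnaround = completion − arrival: T1=44, T2=45, T3=33, T4=43
Total turnaround = 44 + 45 + 33 + 43 = 165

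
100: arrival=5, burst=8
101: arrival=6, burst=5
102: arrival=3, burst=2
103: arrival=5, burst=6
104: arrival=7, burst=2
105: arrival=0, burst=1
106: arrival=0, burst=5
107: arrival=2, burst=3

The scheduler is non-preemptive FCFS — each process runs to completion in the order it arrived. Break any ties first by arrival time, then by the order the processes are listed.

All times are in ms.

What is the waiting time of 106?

Timeline: | 105 0-1 | 106 1-6 | 107 6-9 | 102 9-11 | 100 11-19 | 103 19-25 | 101 25-30 | 104 30-32 |
Completion: 100=19  101=30  102=11  103=25  104=32  105=1  106=6  107=9
Waiting(106) = turnaround − burst = 6 − 5 = 1

1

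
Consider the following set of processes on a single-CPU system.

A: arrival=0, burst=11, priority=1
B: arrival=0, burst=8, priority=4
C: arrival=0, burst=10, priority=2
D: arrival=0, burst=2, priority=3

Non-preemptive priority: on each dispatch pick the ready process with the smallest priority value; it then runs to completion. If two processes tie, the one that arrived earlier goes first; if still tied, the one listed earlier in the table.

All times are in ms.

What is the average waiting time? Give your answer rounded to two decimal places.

Gantt: | A 0-11 | C 11-21 | D 21-23 | B 23-31 |
Completion: A=11  B=31  C=21  D=23
Turnaround (C−A): A=11  B=31  C=21  D=23
Waiting times: A=0, B=23, C=11, D=21
Average waiting = (0+23+11+21) / 4 = 55/4 = 13.75

13.75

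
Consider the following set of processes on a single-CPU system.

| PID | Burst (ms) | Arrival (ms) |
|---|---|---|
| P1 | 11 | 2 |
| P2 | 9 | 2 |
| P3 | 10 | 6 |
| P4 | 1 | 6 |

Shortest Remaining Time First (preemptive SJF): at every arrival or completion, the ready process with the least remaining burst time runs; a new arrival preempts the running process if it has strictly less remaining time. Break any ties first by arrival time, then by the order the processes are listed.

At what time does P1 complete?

33

Timeline: | idle 0-2 | P2 2-6 | P4 6-7 | P2 7-12 | P3 12-22 | P1 22-33 |
Completion: P1=33  P2=12  P3=22  P4=7
Turnaround (C−A): P1=31  P2=10  P3=16  P4=1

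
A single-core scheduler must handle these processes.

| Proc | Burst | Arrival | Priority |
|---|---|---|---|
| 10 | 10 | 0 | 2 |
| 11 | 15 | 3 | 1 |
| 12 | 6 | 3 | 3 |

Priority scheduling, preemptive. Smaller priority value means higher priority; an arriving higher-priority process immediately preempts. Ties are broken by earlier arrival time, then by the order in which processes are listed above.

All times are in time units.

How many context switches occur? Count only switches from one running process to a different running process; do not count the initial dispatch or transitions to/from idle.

Gantt: | 10 0-3 | 11 3-18 | 10 18-25 | 12 25-31 |
Completion: 10=25  11=18  12=31

3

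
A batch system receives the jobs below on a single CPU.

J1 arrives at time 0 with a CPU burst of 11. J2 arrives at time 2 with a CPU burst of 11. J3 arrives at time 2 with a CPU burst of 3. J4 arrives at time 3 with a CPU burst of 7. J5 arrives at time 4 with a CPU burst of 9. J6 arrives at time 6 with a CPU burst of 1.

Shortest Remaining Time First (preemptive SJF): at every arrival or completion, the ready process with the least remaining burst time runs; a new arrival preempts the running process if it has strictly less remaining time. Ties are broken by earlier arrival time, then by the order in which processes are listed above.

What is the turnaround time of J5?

27

Gantt: | J1 0-2 | J3 2-5 | J4 5-6 | J6 6-7 | J4 7-13 | J1 13-22 | J5 22-31 | J2 31-42 |
Completion: J1=22  J2=42  J3=5  J4=13  J5=31  J6=7
Turnaround (C−A): J1=22  J2=40  J3=3  J4=10  J5=27  J6=1
Turnaround(J5) = completion − arrival = 31 − 4 = 27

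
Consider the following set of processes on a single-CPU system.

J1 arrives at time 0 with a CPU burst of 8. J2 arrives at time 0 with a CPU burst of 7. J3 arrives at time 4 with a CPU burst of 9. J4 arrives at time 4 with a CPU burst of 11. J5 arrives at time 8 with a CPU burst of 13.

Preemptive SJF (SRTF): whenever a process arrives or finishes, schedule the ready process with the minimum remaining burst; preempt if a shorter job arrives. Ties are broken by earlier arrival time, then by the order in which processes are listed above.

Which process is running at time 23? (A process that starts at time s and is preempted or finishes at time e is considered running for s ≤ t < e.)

J3

Gantt: | J2 0-7 | J1 7-15 | J3 15-24 | J4 24-35 | J5 35-48 |
Completion: J1=15  J2=7  J3=24  J4=35  J5=48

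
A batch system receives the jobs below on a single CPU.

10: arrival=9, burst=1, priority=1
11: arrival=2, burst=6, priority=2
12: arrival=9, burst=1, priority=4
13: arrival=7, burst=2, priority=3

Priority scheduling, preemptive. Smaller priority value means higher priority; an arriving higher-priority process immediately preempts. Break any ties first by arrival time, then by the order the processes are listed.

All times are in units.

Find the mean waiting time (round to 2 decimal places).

1.00

Timeline: | idle 0-2 | 11 2-8 | 13 8-9 | 10 9-10 | 13 10-11 | 12 11-12 |
Completion: 10=10  11=8  12=12  13=11
Turnaround (C−A): 10=1  11=6  12=3  13=4
Waiting times: 10=0, 11=0, 12=2, 13=2
Average waiting = (0+0+2+2) / 4 = 4/4 = 1.00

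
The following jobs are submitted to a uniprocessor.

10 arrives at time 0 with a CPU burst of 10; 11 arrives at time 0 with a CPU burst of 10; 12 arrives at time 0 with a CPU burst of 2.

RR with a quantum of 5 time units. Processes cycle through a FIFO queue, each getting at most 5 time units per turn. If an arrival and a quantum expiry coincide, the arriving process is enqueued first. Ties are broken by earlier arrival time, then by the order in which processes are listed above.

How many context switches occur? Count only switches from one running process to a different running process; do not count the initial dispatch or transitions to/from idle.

4

Timeline: | 10 0-5 | 11 5-10 | 12 10-12 | 10 12-17 | 11 17-22 |
Completion: 10=17  11=22  12=12
Turnaround (C−A): 10=17  11=22  12=12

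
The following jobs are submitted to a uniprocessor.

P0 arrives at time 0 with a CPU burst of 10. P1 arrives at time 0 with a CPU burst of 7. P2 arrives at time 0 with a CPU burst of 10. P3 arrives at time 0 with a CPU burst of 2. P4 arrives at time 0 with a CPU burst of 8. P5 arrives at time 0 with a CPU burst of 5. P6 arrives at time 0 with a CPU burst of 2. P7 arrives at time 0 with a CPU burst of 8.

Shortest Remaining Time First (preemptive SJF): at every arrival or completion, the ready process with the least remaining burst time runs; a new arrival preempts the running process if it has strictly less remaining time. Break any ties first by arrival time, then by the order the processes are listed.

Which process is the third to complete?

P5

Gantt: | P3 0-2 | P6 2-4 | P5 4-9 | P1 9-16 | P4 16-24 | P7 24-32 | P0 32-42 | P2 42-52 |
Completion: P0=42  P1=16  P2=52  P3=2  P4=24  P5=9  P6=4  P7=32
Finish order: P3 → P6 → P5 → P1 → P4 → P7 → P0 → P2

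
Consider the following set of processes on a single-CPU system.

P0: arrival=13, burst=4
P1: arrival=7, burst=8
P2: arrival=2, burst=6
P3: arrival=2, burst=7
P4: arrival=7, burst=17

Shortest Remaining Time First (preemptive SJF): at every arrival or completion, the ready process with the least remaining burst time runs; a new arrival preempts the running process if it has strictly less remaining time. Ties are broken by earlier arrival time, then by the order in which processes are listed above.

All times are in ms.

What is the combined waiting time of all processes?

40

Timeline: | idle 0-2 | P2 2-8 | P3 8-15 | P0 15-19 | P1 19-27 | P4 27-44 |
Completion: P0=19  P1=27  P2=8  P3=15  P4=44
Waiting = turnaround − burst: P0=2, P1=12, P2=0, P3=6, P4=20
Total waiting = 2 + 12 + 0 + 6 + 20 = 40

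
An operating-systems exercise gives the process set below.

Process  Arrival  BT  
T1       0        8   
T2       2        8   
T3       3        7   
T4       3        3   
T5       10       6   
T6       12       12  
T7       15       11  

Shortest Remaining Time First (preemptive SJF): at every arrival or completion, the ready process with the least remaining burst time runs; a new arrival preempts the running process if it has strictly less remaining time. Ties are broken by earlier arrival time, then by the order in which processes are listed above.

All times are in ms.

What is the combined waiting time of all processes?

88

Gantt: | T1 0-3 | T4 3-6 | T1 6-11 | T5 11-17 | T3 17-24 | T2 24-32 | T7 32-43 | T6 43-55 |
Completion: T1=11  T2=32  T3=24  T4=6  T5=17  T6=55  T7=43
Waiting = turnaround − burst: T1=3, T2=22, T3=14, T4=0, T5=1, T6=31, T7=17
Total waiting = 3 + 22 + 14 + 0 + 1 + 31 + 17 = 88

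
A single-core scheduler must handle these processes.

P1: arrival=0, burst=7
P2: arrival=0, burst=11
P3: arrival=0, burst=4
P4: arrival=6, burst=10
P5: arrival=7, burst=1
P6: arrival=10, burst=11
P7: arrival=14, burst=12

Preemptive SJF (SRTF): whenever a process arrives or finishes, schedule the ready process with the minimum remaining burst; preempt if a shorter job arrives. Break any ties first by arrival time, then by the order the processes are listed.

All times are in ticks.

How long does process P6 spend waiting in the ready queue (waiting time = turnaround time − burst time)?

Schedule: | P3 0-4 | P1 4-7 | P5 7-8 | P1 8-12 | P4 12-22 | P2 22-33 | P6 33-44 | P7 44-56 |
Completion: P1=12  P2=33  P3=4  P4=22  P5=8  P6=44  P7=56
Waiting(P6) = turnaround − burst = 34 − 11 = 23

23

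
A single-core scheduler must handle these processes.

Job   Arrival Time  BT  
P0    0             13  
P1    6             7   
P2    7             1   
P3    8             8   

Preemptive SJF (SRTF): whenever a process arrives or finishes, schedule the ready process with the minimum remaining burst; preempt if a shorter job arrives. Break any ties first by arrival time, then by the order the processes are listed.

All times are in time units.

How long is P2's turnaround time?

Gantt: | P0 0-7 | P2 7-8 | P0 8-14 | P1 14-21 | P3 21-29 |
Completion: P0=14  P1=21  P2=8  P3=29
Turnaround (C−A): P0=14  P1=15  P2=1  P3=21
Turnaround(P2) = completion − arrival = 8 − 7 = 1

1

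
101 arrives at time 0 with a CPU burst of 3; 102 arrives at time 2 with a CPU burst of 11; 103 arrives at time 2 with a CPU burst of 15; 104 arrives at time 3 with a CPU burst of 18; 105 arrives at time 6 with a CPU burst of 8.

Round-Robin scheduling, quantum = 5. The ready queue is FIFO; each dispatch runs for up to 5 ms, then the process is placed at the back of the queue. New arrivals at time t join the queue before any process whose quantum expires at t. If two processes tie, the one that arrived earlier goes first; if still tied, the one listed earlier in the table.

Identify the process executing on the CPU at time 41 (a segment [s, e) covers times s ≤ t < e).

Gantt: | 101 0-3 | 102 3-8 | 103 8-13 | 104 13-18 | 105 18-23 | 102 23-28 | 103 28-33 | 104 33-38 | 105 38-41 | 102 41-42 | 103 42-47 | 104 47-55 |
Completion: 101=3  102=42  103=47  104=55  105=41
Turnaround (C−A): 101=3  102=40  103=45  104=52  105=35

102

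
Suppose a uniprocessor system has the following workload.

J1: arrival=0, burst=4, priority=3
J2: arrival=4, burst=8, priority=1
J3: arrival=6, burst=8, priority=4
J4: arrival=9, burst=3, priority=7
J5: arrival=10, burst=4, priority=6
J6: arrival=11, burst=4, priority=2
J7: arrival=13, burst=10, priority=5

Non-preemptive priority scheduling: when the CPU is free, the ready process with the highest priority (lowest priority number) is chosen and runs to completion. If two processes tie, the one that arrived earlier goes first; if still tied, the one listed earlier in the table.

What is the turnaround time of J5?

28

Schedule: | J1 0-4 | J2 4-12 | J6 12-16 | J3 16-24 | J7 24-34 | J5 34-38 | J4 38-41 |
Completion: J1=4  J2=12  J3=24  J4=41  J5=38  J6=16  J7=34
Turnaround(J5) = completion − arrival = 38 − 10 = 28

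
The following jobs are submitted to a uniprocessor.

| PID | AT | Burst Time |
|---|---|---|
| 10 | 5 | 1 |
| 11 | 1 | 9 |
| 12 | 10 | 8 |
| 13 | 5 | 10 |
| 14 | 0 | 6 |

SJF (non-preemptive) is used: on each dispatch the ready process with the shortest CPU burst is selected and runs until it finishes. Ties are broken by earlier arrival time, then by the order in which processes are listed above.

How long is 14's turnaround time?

6

Timeline: | 14 0-6 | 10 6-7 | 11 7-16 | 12 16-24 | 13 24-34 |
Completion: 10=7  11=16  12=24  13=34  14=6
Turnaround(14) = completion − arrival = 6 − 0 = 6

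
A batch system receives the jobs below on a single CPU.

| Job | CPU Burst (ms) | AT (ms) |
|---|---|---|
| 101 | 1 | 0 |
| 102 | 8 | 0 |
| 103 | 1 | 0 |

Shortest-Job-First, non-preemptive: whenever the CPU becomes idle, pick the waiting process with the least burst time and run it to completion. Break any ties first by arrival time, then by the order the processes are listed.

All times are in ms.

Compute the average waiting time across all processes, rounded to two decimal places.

1.00

Timeline: | 101 0-1 | 103 1-2 | 102 2-10 |
Completion: 101=1  102=10  103=2
Turnaround (C−A): 101=1  102=10  103=2
Waiting times: 101=0, 102=2, 103=1
Average waiting = (0+2+1) / 3 = 3/3 = 1.00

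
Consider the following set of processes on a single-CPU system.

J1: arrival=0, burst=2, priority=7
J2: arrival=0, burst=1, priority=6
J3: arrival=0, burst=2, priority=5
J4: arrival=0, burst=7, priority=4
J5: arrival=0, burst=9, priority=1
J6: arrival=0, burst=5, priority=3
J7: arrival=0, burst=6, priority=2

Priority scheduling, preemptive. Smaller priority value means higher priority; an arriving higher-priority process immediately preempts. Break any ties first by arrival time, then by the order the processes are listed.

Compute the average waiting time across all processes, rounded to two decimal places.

Timeline: | J5 0-9 | J7 9-15 | J6 15-20 | J4 20-27 | J3 27-29 | J2 29-30 | J1 30-32 |
Completion: J1=32  J2=30  J3=29  J4=27  J5=9  J6=20  J7=15
Turnaround (C−A): J1=32  J2=30  J3=29  J4=27  J5=9  J6=20  J7=15
Waiting times: J1=30, J2=29, J3=27, J4=20, J5=0, J6=15, J7=9
Average waiting = (30+29+27+20+0+15+9) / 7 = 130/7 = 18.57

18.57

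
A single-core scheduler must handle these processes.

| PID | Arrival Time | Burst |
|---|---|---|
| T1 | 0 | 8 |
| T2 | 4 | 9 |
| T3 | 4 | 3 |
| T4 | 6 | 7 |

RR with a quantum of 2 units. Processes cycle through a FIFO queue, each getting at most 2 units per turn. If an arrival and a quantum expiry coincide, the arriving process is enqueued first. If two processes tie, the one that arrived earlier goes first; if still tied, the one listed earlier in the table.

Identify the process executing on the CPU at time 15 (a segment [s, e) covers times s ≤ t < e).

T1

Timeline: | T1 0-4 | T2 4-6 | T3 6-8 | T1 8-10 | T4 10-12 | T2 12-14 | T3 14-15 | T1 15-17 | T4 17-19 | T2 19-21 | T4 21-23 | T2 23-25 | T4 25-26 | T2 26-27 |
Completion: T1=17  T2=27  T3=15  T4=26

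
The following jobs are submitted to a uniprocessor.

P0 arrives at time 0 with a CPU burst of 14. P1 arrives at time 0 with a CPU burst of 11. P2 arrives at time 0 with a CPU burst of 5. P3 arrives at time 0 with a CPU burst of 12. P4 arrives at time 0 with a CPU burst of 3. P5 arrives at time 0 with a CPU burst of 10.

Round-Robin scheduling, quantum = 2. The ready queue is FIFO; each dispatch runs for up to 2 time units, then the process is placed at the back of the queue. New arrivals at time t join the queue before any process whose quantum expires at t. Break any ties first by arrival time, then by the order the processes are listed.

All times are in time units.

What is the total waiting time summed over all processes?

201

Gantt: | P0 0-2 | P1 2-4 | P2 4-6 | P3 6-8 | P4 8-10 | P5 10-12 | P0 12-14 | P1 14-16 | P2 16-18 | P3 18-20 | P4 20-21 | P5 21-23 | P0 23-25 | P1 25-27 | P2 27-28 | P3 28-30 | P5 30-32 | P0 32-34 | P1 34-36 | P3 36-38 | P5 38-40 | P0 40-42 | P1 42-44 | P3 44-46 | P5 46-48 | P0 48-50 | P1 50-51 | P3 51-53 | P0 53-55 |
Completion: P0=55  P1=51  P2=28  P3=53  P4=21  P5=48
Turnaround (C−A): P0=55  P1=51  P2=28  P3=53  P4=21  P5=48
Waiting = turnaround − burst: P0=41, P1=40, P2=23, P3=41, P4=18, P5=38
Total waiting = 41 + 40 + 23 + 41 + 18 + 38 = 201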